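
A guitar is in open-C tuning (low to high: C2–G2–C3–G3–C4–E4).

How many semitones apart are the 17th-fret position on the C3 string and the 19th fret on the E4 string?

18 semitones

C3 at fret 17 → F4 (MIDI 65); E4 at fret 19 → B5 (MIDI 83).
65 − 83 = -18, so the two pitches are 18 semitones apart, with B5 the higher.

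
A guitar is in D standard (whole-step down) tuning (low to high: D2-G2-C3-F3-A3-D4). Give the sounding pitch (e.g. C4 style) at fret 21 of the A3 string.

Each fret is one semitone, so A3 + 21 = F♯5.
(Equivalently spelled G♭5.)

F♯5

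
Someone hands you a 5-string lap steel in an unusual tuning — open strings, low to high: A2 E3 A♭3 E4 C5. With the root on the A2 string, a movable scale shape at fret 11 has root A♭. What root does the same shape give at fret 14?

B

Moving from fret 11 to fret 14 shifts the root by 3 semitones.
A♭ up 3 semitones is B.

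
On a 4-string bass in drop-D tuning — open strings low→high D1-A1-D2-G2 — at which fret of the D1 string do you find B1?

9

B1 is 9 semitones above the open D1 (D–D#–E–F–F#–G–G#–A–A#–B), so it sits at fret 9.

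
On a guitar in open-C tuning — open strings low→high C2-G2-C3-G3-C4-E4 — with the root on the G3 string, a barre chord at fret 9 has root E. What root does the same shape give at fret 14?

A

Moving from fret 9 to fret 14 shifts the root by 5 semitones.
E up 5 semitones is A.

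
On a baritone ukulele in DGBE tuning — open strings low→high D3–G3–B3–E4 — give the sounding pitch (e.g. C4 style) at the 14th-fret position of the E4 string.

The open E4 string plus 14 semitones: E–F–F#–G–…–E–F–F#.
The walk passes from B into C once, so the octave number goes from 4 to 5.

F#5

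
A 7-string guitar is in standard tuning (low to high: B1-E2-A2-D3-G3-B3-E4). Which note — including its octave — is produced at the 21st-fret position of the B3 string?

The open B3 string plus 21 semitones: B–C–C#–D–…–F#–G–G#.
The walk passes from B into C 2 times, so the octave number goes from 3 to 5.

G#5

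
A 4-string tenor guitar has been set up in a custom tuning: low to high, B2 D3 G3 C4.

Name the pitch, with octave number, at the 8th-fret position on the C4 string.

G♯4

C4 is MIDI 60. Adding 8 gives 68, which is G♯4.
(Equivalently spelled A♭4.)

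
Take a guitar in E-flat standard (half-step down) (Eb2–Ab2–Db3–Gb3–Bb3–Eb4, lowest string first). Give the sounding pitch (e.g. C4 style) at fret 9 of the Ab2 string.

Ab2 is MIDI 44. Adding 9 gives 53, which is F3.

F3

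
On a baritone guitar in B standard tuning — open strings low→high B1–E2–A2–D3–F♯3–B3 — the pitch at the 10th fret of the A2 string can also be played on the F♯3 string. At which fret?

1

Fret 10 on A2 is MIDI 45 + 10 = 55 (G3). On the F♯3 string (open MIDI 54), that pitch is 55 − 54 = fret 1.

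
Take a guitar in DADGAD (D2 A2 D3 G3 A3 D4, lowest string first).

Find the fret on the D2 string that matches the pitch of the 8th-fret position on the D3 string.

20

D3 at fret 8 is D3 + 8 semitones = A#3.
The open D2 string is 12 semitones below the open D3, so the same pitch on the D2 string lies at fret 8 + 12 = 20.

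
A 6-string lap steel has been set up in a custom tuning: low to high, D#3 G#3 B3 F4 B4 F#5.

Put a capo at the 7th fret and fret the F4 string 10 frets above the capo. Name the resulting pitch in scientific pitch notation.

A#5

The capo raises the open F4 by 7 semitones to C5; fretting 10 more gives F4 + 7 + 10 = F4 + 17 semitones = A#5.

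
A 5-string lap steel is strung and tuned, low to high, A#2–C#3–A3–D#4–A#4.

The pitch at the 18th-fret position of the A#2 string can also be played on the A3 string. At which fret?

7

Fret 18 on A#2 is MIDI 46 + 18 = 64 (E4). On the A3 string (open MIDI 57), that pitch is 64 − 57 = fret 7.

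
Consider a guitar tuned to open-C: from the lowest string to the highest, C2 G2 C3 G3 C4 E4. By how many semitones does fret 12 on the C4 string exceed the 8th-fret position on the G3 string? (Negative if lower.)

9 semitones

C4 at fret 12 → C5 (MIDI 72); G3 at fret 8 → D#4 (MIDI 63).
72 − 63 = 9, so the two pitches are 9 semitones apart.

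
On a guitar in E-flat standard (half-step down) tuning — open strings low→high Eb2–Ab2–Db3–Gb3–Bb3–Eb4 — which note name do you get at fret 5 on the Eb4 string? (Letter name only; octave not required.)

Ab

Eb4 is MIDI 63. Adding 5 gives 68; 68 mod 12 = 8, i.e. Ab.
(Equivalently spelled G#.)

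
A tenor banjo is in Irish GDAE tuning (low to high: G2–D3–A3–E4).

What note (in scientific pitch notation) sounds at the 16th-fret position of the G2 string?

Each fret is one semitone, so G2 + 16 = B3.

B3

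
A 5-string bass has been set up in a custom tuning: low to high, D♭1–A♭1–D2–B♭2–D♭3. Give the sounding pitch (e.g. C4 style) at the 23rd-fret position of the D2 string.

D♭4

The open D2 string plus 23 semitones: D–Eb–E–F–…–B–C–Db.
The walk passes from B into C 2 times, so the octave number goes from 2 to 4.
(Equivalently spelled C♯4.)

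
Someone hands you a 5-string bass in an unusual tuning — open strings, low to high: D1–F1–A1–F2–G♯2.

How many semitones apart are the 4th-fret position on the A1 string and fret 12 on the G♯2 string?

A1 at fret 4 → C♯2 (MIDI 37); G♯2 at fret 12 → G♯3 (MIDI 56).
37 − 56 = -19, so the two pitches are 19 semitones apart, with G♯3 the higher.

19 semitones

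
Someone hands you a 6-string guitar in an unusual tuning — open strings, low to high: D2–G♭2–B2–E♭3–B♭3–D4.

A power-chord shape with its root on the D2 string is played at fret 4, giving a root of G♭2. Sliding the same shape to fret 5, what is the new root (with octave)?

Moving from fret 4 to fret 5 shifts the root by 1 semitone.
G♭2 up 1 semitone is G2.

G2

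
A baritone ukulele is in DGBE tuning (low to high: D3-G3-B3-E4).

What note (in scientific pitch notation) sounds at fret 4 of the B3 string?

The open B3 string plus 4 semitones: B–C–C#–D–D#.
The walk passes from B into C once, so the octave number goes from 3 to 4.
(Equivalently spelled E♭4.)

D♯4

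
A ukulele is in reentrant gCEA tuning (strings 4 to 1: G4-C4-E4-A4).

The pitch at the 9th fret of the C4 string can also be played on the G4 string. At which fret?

C4 at fret 9 is C4 + 9 semitones = A4.
The open G4 string is 7 semitones above the open C4, so the same pitch on the G4 string lies at fret 9 − 7 = 2.

2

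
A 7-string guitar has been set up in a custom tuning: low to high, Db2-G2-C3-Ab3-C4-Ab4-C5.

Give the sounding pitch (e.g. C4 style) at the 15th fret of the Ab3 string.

Ab3 is MIDI 56. Adding 15 gives 71, which is B4.

B4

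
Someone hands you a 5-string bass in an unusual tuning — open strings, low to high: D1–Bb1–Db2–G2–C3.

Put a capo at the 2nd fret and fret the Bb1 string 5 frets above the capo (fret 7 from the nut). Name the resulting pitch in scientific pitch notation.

F2

The capo raises the open Bb1 by 2 semitones to C2; fretting 5 more gives Bb1 + 2 + 5 = Bb1 + 7 semitones = F2.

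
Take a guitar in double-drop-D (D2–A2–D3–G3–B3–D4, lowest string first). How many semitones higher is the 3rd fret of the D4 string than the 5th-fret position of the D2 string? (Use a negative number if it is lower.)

D4 at fret 3 → F4 (MIDI 65); D2 at fret 5 → G2 (MIDI 43).
65 − 43 = 22, so the two pitches are 22 semitones apart.

22 semitones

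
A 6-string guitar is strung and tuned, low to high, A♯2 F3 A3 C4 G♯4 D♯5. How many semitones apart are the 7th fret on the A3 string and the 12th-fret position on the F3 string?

A3 at fret 7 → E4 (MIDI 64); F3 at fret 12 → F4 (MIDI 65).
64 − 65 = -1, so the two pitches are 1 semitone apart, with F4 the higher.

1 semitone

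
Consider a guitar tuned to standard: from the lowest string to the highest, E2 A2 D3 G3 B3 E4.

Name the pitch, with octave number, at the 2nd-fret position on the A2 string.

The open A2 string plus 2 semitones: A–A#–B.
No B→C boundary is crossed, so the octave stays at 2.

B2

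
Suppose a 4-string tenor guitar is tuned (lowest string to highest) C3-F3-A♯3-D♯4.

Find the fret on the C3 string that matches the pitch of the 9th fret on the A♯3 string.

A♯3 at fret 9 is A♯3 + 9 semitones = G4.
The open C3 string is 10 semitones below the open A♯3, so the same pitch on the C3 string lies at fret 9 + 10 = 19.

19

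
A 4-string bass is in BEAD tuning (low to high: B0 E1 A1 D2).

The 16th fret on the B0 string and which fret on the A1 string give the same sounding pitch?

B0 at fret 16 is B0 + 16 semitones = D#2.
The open A1 string is 10 semitones above the open B0, so the same pitch on the A1 string lies at fret 16 − 10 = 6.

6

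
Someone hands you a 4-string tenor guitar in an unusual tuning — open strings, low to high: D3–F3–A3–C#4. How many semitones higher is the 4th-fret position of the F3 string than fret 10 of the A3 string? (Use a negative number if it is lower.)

F3 at fret 4 → A3 (MIDI 57); A3 at fret 10 → G4 (MIDI 67).
57 − 67 = -10, so the two pitches are 10 semitones apart.

-10 semitones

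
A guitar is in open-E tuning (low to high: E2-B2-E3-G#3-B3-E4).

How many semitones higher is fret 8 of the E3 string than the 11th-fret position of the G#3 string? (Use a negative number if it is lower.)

-7 semitones

E3 at fret 8 → C4 (MIDI 60); G#3 at fret 11 → G4 (MIDI 67).
60 − 67 = -7, so the two pitches are 7 semitones apart.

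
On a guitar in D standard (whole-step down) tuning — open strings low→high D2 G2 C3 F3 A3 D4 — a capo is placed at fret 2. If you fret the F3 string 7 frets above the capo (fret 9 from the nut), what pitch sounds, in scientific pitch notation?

The capo raises the open F3 by 2 semitones to G3; fretting 7 more gives F3 + 2 + 7 = F3 + 9 semitones = D4.

D4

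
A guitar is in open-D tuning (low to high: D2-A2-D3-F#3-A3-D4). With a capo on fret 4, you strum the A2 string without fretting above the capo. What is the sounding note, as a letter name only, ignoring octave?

The capo raises the open A2 by 4 semitones to C#3; fretting 0 more gives A2 + 4 + 0 = A2 + 4 semitones, landing on C#.

C#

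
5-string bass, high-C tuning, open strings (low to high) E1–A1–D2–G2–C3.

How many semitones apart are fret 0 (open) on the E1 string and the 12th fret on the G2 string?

E1 at fret 0 → E1 (MIDI 28); G2 at fret 12 → G3 (MIDI 55).
28 − 55 = -27, so the two pitches are 27 semitones apart, with G3 the higher.

27 semitones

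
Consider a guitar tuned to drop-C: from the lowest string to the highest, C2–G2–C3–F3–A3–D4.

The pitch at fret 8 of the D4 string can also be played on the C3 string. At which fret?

D4 at fret 8 is D4 + 8 semitones = A#4.
The open C3 string is 14 semitones below the open D4, so the same pitch on the C3 string lies at fret 8 + 14 = 22.

22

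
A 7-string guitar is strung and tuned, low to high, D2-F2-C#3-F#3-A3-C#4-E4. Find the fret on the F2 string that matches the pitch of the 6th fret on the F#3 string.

19

F#3 at fret 6 is F#3 + 6 semitones = C4.
The open F2 string is 13 semitones below the open F#3, so the same pitch on the F2 string lies at fret 6 + 13 = 19.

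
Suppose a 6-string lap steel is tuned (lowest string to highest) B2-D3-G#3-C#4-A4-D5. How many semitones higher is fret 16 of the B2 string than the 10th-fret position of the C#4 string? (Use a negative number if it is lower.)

B2 at fret 16 → D#4 (MIDI 63); C#4 at fret 10 → B4 (MIDI 71).
63 − 71 = -8, so the two pitches are 8 semitones apart.

-8 semitones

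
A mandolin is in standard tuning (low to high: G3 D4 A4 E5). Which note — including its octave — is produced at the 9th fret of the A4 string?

The open A4 string plus 9 semitones: A–A#–B–C–C#–D–D#–E–F–F#.
The walk passes from B into C once, so the octave number goes from 4 to 5.
(Equivalently spelled Gb5.)

F#5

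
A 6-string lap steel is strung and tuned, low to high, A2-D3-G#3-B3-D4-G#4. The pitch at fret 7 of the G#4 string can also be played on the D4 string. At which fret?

G#4 at fret 7 is G#4 + 7 semitones = D#5.
The open D4 string is 6 semitones below the open G#4, so the same pitch on the D4 string lies at fret 7 + 6 = 13.

13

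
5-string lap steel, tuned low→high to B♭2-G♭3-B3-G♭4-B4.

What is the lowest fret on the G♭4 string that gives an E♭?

From G♭4, count semitones up the chromatic scale until reaching E♭: Gb–G–Ab–A–Bb–B–C–Db–D–Eb — 9 steps.

9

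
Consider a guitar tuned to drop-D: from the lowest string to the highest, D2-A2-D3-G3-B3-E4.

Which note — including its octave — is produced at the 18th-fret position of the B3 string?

F5

Each fret is one semitone, so B3 + 18 = F5.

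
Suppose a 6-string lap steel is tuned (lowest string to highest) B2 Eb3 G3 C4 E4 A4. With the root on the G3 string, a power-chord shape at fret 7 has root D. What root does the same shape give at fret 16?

Moving from fret 7 to fret 16 shifts the root by 9 semitones.
D up 9 semitones is B.

B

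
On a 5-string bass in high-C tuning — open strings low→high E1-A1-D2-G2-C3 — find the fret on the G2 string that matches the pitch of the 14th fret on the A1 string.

Fret 14 on A1 is MIDI 33 + 14 = 47 (B2). On the G2 string (open MIDI 43), that pitch is 47 − 43 = fret 4.

4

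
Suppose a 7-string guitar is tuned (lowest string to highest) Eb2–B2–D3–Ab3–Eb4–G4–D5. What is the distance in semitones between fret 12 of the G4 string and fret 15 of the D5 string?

10 semitones

G4 at fret 12 → G5 (MIDI 79); D5 at fret 15 → F6 (MIDI 89).
79 − 89 = -10, so the two pitches are 10 semitones apart, with F6 the higher.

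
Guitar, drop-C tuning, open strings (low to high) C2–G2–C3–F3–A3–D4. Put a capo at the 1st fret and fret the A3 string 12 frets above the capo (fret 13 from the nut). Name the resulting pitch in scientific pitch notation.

The capo raises the open A3 by 1 semitone to A#3; fretting 12 more gives A3 + 1 + 12 = A3 + 13 semitones = A#4.
(Also written Bb.)

A#4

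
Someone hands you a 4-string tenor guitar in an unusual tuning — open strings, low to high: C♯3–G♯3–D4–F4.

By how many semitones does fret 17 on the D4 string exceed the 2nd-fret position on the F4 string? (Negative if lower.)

D4 at fret 17 → G5 (MIDI 79); F4 at fret 2 → G4 (MIDI 67).
79 − 67 = 12, so the two pitches are 12 semitones apart.

12 semitones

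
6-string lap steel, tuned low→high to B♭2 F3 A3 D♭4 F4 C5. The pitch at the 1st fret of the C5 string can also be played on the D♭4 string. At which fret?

C5 at fret 1 is C5 + 1 semitone = D♭5.
The open D♭4 string is 11 semitones below the open C5, so the same pitch on the D♭4 string lies at fret 1 + 11 = 12.

12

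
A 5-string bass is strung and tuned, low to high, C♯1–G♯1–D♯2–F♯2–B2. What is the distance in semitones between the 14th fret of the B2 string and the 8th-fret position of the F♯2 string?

B2 at fret 14 → C♯4 (MIDI 61); F♯2 at fret 8 → D3 (MIDI 50).
61 − 50 = 11, so the two pitches are 11 semitones apart, with C♯4 the higher.

11 semitones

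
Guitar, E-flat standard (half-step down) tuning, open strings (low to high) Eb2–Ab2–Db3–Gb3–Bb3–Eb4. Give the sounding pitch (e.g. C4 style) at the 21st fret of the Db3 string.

Each fret is one semitone, so Db3 + 21 = Bb4.
(Equivalently spelled A#4.)

Bb4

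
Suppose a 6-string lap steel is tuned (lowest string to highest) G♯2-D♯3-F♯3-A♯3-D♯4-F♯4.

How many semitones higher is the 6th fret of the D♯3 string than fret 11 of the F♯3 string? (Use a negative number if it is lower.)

D♯3 at fret 6 → A3 (MIDI 57); F♯3 at fret 11 → F4 (MIDI 65).
57 − 65 = -8, so the two pitches are 8 semitones apart.

-8 semitones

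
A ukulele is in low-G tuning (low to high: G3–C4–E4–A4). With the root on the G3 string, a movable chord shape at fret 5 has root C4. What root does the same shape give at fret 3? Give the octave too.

A#3

Moving from fret 5 to fret 3 shifts the root by -2 semitones.
C4 down 2 semitones is A#3.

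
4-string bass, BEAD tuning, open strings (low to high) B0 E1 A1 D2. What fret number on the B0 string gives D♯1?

D♯1 is 4 semitones above the open B0 (B–C–C#–D–D#), so it sits at fret 4.

4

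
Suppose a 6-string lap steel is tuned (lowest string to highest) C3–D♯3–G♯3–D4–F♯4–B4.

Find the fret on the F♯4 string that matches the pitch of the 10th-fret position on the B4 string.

Fret 10 on B4 is MIDI 71 + 10 = 81 (A5). On the F♯4 string (open MIDI 66), that pitch is 81 − 66 = fret 15.

15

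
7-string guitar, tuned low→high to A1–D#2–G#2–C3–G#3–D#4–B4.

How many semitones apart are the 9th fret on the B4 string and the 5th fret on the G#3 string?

19 semitones

B4 at fret 9 → G#5 (MIDI 80); G#3 at fret 5 → C#4 (MIDI 61).
80 − 61 = 19, so the two pitches are 19 semitones apart, with G#5 the higher.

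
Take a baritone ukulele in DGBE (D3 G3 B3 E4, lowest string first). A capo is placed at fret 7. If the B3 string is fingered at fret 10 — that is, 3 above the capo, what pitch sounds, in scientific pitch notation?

A4

The capo raises the open B3 by 7 semitones to F#4; fretting 3 more gives B3 + 7 + 3 = B3 + 10 semitones = A4.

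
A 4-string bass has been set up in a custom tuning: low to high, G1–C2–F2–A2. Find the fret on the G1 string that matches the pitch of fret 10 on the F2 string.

20

F2 at fret 10 is F2 + 10 semitones = D♯3.
The open G1 string is 10 semitones below the open F2, so the same pitch on the G1 string lies at fret 10 + 10 = 20.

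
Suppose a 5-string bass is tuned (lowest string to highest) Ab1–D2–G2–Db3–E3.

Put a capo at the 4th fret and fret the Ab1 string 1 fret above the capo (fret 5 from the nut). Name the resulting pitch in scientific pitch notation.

The capo raises the open Ab1 by 4 semitones to C2; fretting 1 more gives Ab1 + 4 + 1 = Ab1 + 5 semitones = Db2.

Db2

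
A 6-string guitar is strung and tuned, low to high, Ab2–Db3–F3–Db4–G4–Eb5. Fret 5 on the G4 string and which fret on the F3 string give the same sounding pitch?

G4 at fret 5 is G4 + 5 semitones = C5.
The open F3 string is 14 semitones below the open G4, so the same pitch on the F3 string lies at fret 5 + 14 = 19.

19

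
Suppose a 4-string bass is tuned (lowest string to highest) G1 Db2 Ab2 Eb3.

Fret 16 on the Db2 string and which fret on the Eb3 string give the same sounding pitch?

2

Fret 16 on Db2 is MIDI 37 + 16 = 53 (F3). On the Eb3 string (open MIDI 51), that pitch is 53 − 51 = fret 2.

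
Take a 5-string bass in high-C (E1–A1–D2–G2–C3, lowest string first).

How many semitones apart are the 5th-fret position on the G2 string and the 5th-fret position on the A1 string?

10 semitones

G2 at fret 5 → C3 (MIDI 48); A1 at fret 5 → D2 (MIDI 38).
48 − 38 = 10, so the two pitches are 10 semitones apart, with C3 the higher.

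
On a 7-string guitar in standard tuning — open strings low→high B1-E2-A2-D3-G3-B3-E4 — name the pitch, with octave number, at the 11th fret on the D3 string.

C#4

The open D3 string plus 11 semitones: D–D#–E–F–…–B–C–C#.
The walk passes from B into C once, so the octave number goes from 3 to 4.
(Equivalently spelled Db4.)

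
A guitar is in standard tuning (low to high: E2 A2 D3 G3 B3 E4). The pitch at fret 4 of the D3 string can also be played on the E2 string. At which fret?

14

D3 at fret 4 is D3 + 4 semitones = F#3.
The open E2 string is 10 semitones below the open D3, so the same pitch on the E2 string lies at fret 4 + 10 = 14.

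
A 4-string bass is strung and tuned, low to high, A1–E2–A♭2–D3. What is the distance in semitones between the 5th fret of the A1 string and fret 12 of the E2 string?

A1 at fret 5 → D2 (MIDI 38); E2 at fret 12 → E3 (MIDI 52).
38 − 52 = -14, so the two pitches are 14 semitones apart, with E3 the higher.

14 semitones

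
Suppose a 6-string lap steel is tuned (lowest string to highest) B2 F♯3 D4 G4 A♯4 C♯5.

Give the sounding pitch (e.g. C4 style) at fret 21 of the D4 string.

D4 is MIDI 62. Adding 21 gives 83, which is B5.

B5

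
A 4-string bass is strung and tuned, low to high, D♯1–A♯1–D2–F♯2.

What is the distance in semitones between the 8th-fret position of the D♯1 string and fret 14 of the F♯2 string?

D♯1 at fret 8 → B1 (MIDI 35); F♯2 at fret 14 → G♯3 (MIDI 56).
35 − 56 = -21, so the two pitches are 21 semitones apart, with G♯3 the higher.

21 semitones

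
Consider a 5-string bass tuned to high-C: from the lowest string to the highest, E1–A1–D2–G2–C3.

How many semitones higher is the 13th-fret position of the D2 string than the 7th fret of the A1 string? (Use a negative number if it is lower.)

D2 at fret 13 → D#3 (MIDI 51); A1 at fret 7 → E2 (MIDI 40).
51 − 40 = 11, so the two pitches are 11 semitones apart.

11 semitones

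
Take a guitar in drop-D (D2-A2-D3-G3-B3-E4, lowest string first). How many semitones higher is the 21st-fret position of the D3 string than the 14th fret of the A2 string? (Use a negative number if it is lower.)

D3 at fret 21 → B4 (MIDI 71); A2 at fret 14 → B3 (MIDI 59).
71 − 59 = 12, so the two pitches are 12 semitones apart.

12 semitones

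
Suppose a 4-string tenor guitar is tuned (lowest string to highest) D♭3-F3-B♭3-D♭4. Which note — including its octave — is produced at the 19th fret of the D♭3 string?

D♭3 is MIDI 49. Adding 19 gives 68, which is A♭4.
(Equivalently spelled G♯4.)

A♭4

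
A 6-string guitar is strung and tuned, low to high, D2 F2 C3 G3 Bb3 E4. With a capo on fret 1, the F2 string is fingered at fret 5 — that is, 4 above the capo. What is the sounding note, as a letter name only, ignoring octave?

The capo raises the open F2 by 1 semitone to Gb2; fretting 4 more gives F2 + 1 + 4 = F2 + 5 semitones, landing on Bb.

Bb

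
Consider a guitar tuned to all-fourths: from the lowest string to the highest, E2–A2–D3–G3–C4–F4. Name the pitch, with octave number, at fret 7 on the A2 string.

E3

Each fret is one semitone, so A2 + 7 = E3.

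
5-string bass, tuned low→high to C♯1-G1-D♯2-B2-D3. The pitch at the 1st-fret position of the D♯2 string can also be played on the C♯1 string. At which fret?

15

D♯2 at fret 1 is D♯2 + 1 semitone = E2.
The open C♯1 string is 14 semitones below the open D♯2, so the same pitch on the C♯1 string lies at fret 1 + 14 = 15.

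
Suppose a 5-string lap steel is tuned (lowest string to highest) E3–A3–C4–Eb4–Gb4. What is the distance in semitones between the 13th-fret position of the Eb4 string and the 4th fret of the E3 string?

Eb4 at fret 13 → E5 (MIDI 76); E3 at fret 4 → Ab3 (MIDI 56).
76 − 56 = 20, so the two pitches are 20 semitones apart, with E5 the higher.

20 semitones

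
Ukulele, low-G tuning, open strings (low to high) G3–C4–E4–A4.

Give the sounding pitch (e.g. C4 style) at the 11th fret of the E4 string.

Each fret is one semitone, so E4 + 11 = D#5.

D#5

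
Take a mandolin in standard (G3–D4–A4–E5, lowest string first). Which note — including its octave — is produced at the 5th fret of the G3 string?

G3 is MIDI 55. Adding 5 gives 60, which is C4.

C4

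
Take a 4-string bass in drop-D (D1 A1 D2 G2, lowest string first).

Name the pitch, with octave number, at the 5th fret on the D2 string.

D2 is MIDI 38. Adding 5 gives 43, which is G2.

G2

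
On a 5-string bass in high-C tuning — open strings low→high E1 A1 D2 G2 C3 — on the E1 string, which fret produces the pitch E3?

24

E3 is 24 semitones above the open E1 (E–F–F#–G–…–D–D#–E), so it sits at fret 24.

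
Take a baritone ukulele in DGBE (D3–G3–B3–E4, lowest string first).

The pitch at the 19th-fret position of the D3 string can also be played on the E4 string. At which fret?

D3 at fret 19 is D3 + 19 semitones = A4.
The open E4 string is 14 semitones above the open D3, so the same pitch on the E4 string lies at fret 19 − 14 = 5.

5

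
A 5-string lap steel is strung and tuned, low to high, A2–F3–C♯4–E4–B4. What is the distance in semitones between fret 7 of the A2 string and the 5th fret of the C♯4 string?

14 semitones

A2 at fret 7 → E3 (MIDI 52); C♯4 at fret 5 → F♯4 (MIDI 66).
52 − 66 = -14, so the two pitches are 14 semitones apart, with F♯4 the higher.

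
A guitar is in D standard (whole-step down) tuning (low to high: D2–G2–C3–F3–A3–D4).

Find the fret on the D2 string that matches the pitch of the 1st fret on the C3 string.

11

Fret 1 on C3 is MIDI 48 + 1 = 49 (C#3). On the D2 string (open MIDI 38), that pitch is 49 − 38 = fret 11.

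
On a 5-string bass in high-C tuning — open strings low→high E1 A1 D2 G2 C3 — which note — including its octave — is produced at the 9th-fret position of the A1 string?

Each fret is one semitone, so A1 + 9 = F#2.
(Equivalently spelled Gb2.)

F#2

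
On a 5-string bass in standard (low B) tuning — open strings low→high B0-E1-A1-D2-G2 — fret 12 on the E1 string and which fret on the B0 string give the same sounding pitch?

Fret 12 on E1 is MIDI 28 + 12 = 40 (E2). On the B0 string (open MIDI 23), that pitch is 40 − 23 = fret 17.

17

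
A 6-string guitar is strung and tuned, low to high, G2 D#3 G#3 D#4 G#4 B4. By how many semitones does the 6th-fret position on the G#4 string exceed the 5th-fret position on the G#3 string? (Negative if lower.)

13 semitones

G#4 at fret 6 → D5 (MIDI 74); G#3 at fret 5 → C#4 (MIDI 61).
74 − 61 = 13, so the two pitches are 13 semitones apart.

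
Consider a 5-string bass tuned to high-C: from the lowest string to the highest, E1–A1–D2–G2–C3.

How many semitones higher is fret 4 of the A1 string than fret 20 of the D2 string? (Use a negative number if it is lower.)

A1 at fret 4 → C#2 (MIDI 37); D2 at fret 20 → A#3 (MIDI 58).
37 − 58 = -21, so the two pitches are 21 semitones apart.

-21 semitones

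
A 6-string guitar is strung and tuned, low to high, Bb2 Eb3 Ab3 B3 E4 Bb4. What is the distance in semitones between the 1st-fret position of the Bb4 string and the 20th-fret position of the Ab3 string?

5 semitones

Bb4 at fret 1 → B4 (MIDI 71); Ab3 at fret 20 → E5 (MIDI 76).
71 − 76 = -5, so the two pitches are 5 semitones apart, with E5 the higher.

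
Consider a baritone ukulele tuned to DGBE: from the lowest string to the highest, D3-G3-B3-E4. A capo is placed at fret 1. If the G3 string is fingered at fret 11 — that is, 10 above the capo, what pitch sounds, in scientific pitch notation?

F#4

The capo raises the open G3 by 1 semitone to G#3; fretting 10 more gives G3 + 1 + 10 = G3 + 11 semitones = F#4.
(Also written Gb.)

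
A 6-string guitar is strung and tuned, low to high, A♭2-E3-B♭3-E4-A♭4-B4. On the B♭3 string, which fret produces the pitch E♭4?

5

E♭4 is 5 semitones above the open B♭3 (Bb–B–C–Db–D–Eb), so it sits at fret 5.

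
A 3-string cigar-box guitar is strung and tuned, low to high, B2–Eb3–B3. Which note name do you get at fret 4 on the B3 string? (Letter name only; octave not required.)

Eb

B3 is MIDI 59. Adding 4 gives 63; 63 mod 12 = 3, i.e. Eb.
(Equivalently spelled D#.)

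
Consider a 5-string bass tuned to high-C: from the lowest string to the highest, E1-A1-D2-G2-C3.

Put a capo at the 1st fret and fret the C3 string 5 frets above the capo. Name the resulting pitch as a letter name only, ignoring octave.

F#

The capo raises the open C3 by 1 semitone to C#3; fretting 5 more gives C3 + 1 + 5 = C3 + 6 semitones, landing on F#.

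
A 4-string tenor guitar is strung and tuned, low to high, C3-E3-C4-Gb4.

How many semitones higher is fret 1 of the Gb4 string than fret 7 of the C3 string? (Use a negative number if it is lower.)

12 semitones

Gb4 at fret 1 → G4 (MIDI 67); C3 at fret 7 → G3 (MIDI 55).
67 − 55 = 12, so the two pitches are 12 semitones apart.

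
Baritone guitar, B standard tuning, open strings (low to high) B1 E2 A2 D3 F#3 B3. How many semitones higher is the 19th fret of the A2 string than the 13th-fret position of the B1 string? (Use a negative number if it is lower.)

16 semitones

A2 at fret 19 → E4 (MIDI 64); B1 at fret 13 → C3 (MIDI 48).
64 − 48 = 16, so the two pitches are 16 semitones apart.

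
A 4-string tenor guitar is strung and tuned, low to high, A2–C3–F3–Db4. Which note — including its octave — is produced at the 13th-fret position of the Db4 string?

D5

Db4 is MIDI 61. Adding 13 gives 74, which is D5.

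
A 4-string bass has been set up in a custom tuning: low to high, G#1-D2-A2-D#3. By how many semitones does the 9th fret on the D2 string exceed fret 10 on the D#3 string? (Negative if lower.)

-14 semitones

D2 at fret 9 → B2 (MIDI 47); D#3 at fret 10 → C#4 (MIDI 61).
47 − 61 = -14, so the two pitches are 14 semitones apart.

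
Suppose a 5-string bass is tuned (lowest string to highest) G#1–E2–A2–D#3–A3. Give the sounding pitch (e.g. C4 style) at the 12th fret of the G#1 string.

G#2

Each fret is one semitone, so G#1 + 12 = G#2.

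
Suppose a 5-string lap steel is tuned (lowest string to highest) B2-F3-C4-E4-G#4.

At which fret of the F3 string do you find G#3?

3

G#3 is 3 semitones above the open F3 (F–F#–G–G#), so it sits at fret 3.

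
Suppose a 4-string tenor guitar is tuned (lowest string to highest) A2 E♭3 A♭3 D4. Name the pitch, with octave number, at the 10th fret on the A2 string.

G3

The open A2 string plus 10 semitones: A–Bb–B–C–…–F–Gb–G.
The walk passes from B into C once, so the octave number goes from 2 to 3.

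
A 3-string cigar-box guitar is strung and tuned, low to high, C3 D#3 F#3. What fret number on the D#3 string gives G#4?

G#4 is 17 semitones above the open D#3 (D#–E–F–F#–…–F#–G–G#), so it sits at fret 17.

17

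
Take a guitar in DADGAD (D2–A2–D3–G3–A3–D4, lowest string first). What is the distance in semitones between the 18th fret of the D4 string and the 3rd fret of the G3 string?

D4 at fret 18 → G♯5 (MIDI 80); G3 at fret 3 → A♯3 (MIDI 58).
80 − 58 = 22, so the two pitches are 22 semitones apart, with G♯5 the higher.

22 semitones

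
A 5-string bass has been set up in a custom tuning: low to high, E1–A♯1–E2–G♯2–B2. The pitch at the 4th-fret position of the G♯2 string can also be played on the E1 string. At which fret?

G♯2 at fret 4 is G♯2 + 4 semitones = C3.
The open E1 string is 16 semitones below the open G♯2, so the same pitch on the E1 string lies at fret 4 + 16 = 20.

20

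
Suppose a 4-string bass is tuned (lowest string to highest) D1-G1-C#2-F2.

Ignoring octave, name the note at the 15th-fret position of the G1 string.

A#

G1 is MIDI 31. Adding 15 gives 46; 46 mod 12 = 10, i.e. A#.
(Equivalently spelled Bb.)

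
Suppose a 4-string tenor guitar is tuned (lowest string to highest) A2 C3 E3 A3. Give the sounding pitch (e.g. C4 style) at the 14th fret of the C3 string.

The open C3 string plus 14 semitones: C–Db–D–Eb–…–C–Db–D.
The walk passes from B into C once, so the octave number goes from 3 to 4.

D4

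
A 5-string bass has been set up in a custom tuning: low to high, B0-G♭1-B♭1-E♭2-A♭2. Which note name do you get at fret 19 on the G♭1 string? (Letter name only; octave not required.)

G♭1 is MIDI 30. Adding 19 gives 49; 49 mod 12 = 1, i.e. D♭.
(Equivalently spelled C♯.)

D♭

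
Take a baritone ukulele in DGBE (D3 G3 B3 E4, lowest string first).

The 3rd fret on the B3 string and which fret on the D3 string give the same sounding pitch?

Fret 3 on B3 is MIDI 59 + 3 = 62 (D4). On the D3 string (open MIDI 50), that pitch is 62 − 50 = fret 12.

12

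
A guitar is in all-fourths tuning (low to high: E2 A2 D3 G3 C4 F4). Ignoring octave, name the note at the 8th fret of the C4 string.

The open C4 string plus 8 semitones: C–C#–D–D#–E–F–F#–G–G#.

G#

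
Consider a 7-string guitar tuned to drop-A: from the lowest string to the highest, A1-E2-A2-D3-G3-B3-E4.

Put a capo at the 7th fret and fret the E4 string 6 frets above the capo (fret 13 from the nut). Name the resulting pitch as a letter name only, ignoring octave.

The capo raises the open E4 by 7 semitones to B4; fretting 6 more gives E4 + 7 + 6 = E4 + 13 semitones, landing on F.

F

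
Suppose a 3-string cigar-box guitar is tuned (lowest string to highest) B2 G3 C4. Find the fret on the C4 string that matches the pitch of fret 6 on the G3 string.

Fret 6 on G3 is MIDI 55 + 6 = 61 (Db4). On the C4 string (open MIDI 60), that pitch is 61 − 60 = fret 1.

1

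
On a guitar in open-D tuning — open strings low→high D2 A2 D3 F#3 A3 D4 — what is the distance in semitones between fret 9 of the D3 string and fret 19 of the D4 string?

D3 at fret 9 → B3 (MIDI 59); D4 at fret 19 → A5 (MIDI 81).
59 − 81 = -22, so the two pitches are 22 semitones apart, with A5 the higher.

22 semitones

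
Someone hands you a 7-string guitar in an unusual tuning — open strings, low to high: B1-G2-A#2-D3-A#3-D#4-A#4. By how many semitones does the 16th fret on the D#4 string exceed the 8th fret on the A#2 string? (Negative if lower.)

D#4 at fret 16 → G5 (MIDI 79); A#2 at fret 8 → F#3 (MIDI 54).
79 − 54 = 25, so the two pitches are 25 semitones apart.

25 semitones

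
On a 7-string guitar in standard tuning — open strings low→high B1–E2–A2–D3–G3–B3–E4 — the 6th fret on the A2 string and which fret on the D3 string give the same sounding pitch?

Fret 6 on A2 is MIDI 45 + 6 = 51 (D#3). On the D3 string (open MIDI 50), that pitch is 51 − 50 = fret 1.

1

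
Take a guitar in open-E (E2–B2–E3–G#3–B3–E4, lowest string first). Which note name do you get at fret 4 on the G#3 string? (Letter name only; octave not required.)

The open G#3 string plus 4 semitones: G#–A–A#–B–C.

C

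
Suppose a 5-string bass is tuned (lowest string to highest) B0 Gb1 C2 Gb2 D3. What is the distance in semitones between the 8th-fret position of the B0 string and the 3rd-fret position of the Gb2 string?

14 semitones

B0 at fret 8 → G1 (MIDI 31); Gb2 at fret 3 → A2 (MIDI 45).
31 − 45 = -14, so the two pitches are 14 semitones apart, with A2 the higher.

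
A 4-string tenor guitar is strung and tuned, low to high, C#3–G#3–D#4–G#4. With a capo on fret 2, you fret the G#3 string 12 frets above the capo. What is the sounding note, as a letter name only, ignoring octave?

The capo raises the open G#3 by 2 semitones to A#3; fretting 12 more gives G#3 + 2 + 12 = G#3 + 14 semitones, landing on A#.
(Also written Bb.)

A#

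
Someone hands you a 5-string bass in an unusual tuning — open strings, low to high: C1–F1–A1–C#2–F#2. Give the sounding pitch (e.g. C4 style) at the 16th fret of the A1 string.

C#3

The open A1 string plus 16 semitones: A–A#–B–C–…–B–C–C#.
The walk passes from B into C 2 times, so the octave number goes from 1 to 3.
(Equivalently spelled Db3.)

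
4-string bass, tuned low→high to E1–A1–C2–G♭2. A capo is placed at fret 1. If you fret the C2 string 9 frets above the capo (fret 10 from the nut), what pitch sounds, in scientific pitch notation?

The capo raises the open C2 by 1 semitone to D♭2; fretting 9 more gives C2 + 1 + 9 = C2 + 10 semitones = B♭2.
(Also written A♯.)

B♭2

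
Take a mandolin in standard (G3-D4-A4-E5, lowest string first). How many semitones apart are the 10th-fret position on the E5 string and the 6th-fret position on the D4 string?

E5 at fret 10 → D6 (MIDI 86); D4 at fret 6 → G#4 (MIDI 68).
86 − 68 = 18, so the two pitches are 18 semitones apart, with D6 the higher.

18 semitones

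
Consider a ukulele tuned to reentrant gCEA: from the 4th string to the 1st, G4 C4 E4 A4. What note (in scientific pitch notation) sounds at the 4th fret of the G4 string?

Each fret is one semitone, so G4 + 4 = B4.

B4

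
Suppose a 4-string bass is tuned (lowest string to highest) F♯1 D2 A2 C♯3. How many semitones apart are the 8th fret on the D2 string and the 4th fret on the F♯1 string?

D2 at fret 8 → A♯2 (MIDI 46); F♯1 at fret 4 → A♯1 (MIDI 34).
46 − 34 = 12, so the two pitches are 12 semitones apart, with A♯2 the higher.

12 semitones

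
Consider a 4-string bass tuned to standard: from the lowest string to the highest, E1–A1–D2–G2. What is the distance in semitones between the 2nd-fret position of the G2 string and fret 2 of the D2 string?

5 semitones

G2 at fret 2 → A2 (MIDI 45); D2 at fret 2 → E2 (MIDI 40).
45 − 40 = 5, so the two pitches are 5 semitones apart, with A2 the higher.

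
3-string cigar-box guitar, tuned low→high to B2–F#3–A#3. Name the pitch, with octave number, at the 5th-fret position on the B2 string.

Each fret is one semitone, so B2 + 5 = E3.

E3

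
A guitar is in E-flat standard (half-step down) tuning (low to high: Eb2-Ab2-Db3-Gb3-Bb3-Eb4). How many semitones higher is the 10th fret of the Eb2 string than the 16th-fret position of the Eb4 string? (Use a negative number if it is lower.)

-30 semitones

Eb2 at fret 10 → Db3 (MIDI 49); Eb4 at fret 16 → G5 (MIDI 79).
49 − 79 = -30, so the two pitches are 30 semitones apart.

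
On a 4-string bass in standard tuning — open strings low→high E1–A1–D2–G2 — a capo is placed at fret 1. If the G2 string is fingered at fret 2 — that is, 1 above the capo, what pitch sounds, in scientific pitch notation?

The capo raises the open G2 by 1 semitone to G♯2; fretting 1 more gives G2 + 1 + 1 = G2 + 2 semitones = A2.

A2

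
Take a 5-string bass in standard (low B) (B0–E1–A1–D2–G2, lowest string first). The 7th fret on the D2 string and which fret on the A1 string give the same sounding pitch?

12

Fret 7 on D2 is MIDI 38 + 7 = 45 (A2). On the A1 string (open MIDI 33), that pitch is 45 − 33 = fret 12.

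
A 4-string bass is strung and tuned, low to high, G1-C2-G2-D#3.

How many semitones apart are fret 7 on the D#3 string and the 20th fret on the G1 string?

7 semitones

D#3 at fret 7 → A#3 (MIDI 58); G1 at fret 20 → D#3 (MIDI 51).
58 − 51 = 7, so the two pitches are 7 semitones apart, with A#3 the higher.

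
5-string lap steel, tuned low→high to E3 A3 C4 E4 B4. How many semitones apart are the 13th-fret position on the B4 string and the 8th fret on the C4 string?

B4 at fret 13 → C6 (MIDI 84); C4 at fret 8 → G#4 (MIDI 68).
84 − 68 = 16, so the two pitches are 16 semitones apart, with C6 the higher.

16 semitones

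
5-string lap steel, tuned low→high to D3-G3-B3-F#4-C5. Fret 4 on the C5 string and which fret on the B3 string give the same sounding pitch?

C5 at fret 4 is C5 + 4 semitones = E5.
The open B3 string is 13 semitones below the open C5, so the same pitch on the B3 string lies at fret 4 + 13 = 17.

17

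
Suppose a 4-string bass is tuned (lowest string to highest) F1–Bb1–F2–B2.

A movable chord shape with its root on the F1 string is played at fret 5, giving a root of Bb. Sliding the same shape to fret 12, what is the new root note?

Moving from fret 5 to fret 12 shifts the root by 7 semitones.
Bb up 7 semitones is F.

F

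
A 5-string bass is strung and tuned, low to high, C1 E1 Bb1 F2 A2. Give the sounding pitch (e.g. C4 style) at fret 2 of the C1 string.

D1

The open C1 string plus 2 semitones: C–Db–D.
No B→C boundary is crossed, so the octave stays at 1.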